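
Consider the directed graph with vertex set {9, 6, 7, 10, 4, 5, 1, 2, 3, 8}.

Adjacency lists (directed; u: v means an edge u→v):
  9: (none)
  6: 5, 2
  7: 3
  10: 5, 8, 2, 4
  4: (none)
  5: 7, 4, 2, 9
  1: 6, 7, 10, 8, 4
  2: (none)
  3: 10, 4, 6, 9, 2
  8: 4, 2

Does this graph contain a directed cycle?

Yes

DFS with white/gray/black marking, starting from 9:
9 gray
9 black
6 gray
  5 gray
    7 gray
      3 gray
        10 gray
          10→5: 5 is gray → back edge
Back edge found, so a cycle exists: 5 → 7 → 3 → 10 → 5.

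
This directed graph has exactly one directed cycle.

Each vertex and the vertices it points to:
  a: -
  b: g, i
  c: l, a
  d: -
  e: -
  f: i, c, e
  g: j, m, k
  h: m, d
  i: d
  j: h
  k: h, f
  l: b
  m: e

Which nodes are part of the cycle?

b, c, f, g, k, l

DFS with gray/black marking from g:
g gray
  j gray
    h gray
      m gray
        e gray
        e black
      m black
      d gray
      d black
    h black
  j black
  g→m: m black — skip
  k gray
    k→h: h black — skip
    f gray
      i gray
        i→d: d black — skip
      i black
      c gray
        l gray
          b gray
            b→g: g is gray → back edge
Back edge closes the cycle g → k → f → c → l → b → g; its vertices are {b, c, f, g, k, l}.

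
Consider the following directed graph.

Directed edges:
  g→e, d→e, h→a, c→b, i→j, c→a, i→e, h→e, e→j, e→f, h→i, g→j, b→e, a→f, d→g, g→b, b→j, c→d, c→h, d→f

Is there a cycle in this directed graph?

No

DFS with white/gray/black marking, starting from i:
i gray
  e gray
    j gray
    j black
    f gray
    f black
  e black
  i→j: j black — skip
i black
a gray
  a→f: f black — skip
a black
b gray
  b→e: e black — skip
  b→j: j black — skip
b black
c gray
  d gray
    d→f: f black — skip
    d→e: e black — skip
    g gray
      g→e: e black — skip
      g→j: j black — skip
      g→b: b black — skip
    g black
  d black
  h gray
    h→e: e black — skip
    h→a: a black — skip
    h→i: i black — skip
  h black
  c→b: b black — skip
  c→a: a black — skip
c black
Every edge goes to a white or black vertex — no back edge, so the graph is acyclic.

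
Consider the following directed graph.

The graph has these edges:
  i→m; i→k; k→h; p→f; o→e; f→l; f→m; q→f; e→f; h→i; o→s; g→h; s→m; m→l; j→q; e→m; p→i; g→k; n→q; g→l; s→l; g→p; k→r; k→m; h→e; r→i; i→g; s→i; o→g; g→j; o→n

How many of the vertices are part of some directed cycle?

6

A vertex is on a directed cycle iff it belongs to a strongly connected component of size ≥ 2 (or has a self-loop).
The vertices on cycles are {g, h, i, k, p, r} — 6 in total.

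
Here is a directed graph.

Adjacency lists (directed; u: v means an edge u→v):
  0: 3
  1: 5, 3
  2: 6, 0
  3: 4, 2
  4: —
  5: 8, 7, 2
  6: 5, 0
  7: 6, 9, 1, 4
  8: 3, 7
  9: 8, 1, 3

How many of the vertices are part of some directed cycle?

9

A vertex is on a directed cycle iff it belongs to a strongly connected component of size ≥ 2 (or has a self-loop).
The vertices on cycles are {0, 1, 2, 3, 5, 6, 7, 8, 9} — 9 in total.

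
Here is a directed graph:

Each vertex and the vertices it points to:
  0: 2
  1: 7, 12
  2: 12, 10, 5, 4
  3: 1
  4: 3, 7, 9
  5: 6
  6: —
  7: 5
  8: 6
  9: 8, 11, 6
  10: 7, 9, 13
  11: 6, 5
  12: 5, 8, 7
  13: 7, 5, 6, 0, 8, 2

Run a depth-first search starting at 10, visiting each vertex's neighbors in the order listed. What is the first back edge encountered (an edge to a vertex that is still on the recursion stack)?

2→10

DFS from 10 (visiting each vertex's neighbors in the order listed); mark gray on enter, black on exit:
10 gray
  7 gray
    5 gray
      6 gray
      6 black
    5 black
  7 black
  9 gray
    8 gray
      8→6: 6 black — skip
    8 black
    11 gray
      11→6: 6 black — skip
      11→5: 5 black — skip
    11 black
    9→6: 6 black — skip
  9 black
  13 gray
    13→7: 7 black — skip
    13→5: 5 black — skip
    13→6: 6 black — skip
    0 gray
      2 gray
        12 gray
          12→5: 5 black — skip
          12→8: 8 black — skip
          12→7: 7 black — skip
        12 black
        2→10: 10 is gray → back edge
First back edge: 2 → 10.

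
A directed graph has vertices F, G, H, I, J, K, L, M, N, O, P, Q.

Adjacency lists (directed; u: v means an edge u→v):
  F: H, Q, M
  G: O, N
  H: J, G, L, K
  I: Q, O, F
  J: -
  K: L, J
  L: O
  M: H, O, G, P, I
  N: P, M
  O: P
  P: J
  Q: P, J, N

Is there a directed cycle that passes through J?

J lies on a cycle iff there is a path from J back to itself.
Exploring from J, it never reaches itself; equivalently, its strongly connected component is a singleton.

No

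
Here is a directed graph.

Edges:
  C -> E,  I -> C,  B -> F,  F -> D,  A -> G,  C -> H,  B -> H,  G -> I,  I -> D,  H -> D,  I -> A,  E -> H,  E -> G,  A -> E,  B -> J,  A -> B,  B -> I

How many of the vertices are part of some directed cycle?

6

A vertex is on a directed cycle iff it belongs to a strongly connected component of size ≥ 2 (or has a self-loop).
The vertices on cycles are {A, B, C, E, G, I} — 6 in total.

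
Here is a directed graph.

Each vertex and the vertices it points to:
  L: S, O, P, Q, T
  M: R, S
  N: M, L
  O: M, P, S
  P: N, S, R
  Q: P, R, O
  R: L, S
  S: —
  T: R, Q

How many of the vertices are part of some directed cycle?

A vertex is on a directed cycle iff it belongs to a strongly connected component of size ≥ 2 (or has a self-loop).
The vertices on cycles are {L, M, N, O, P, Q, R, T} — 8 in total.

8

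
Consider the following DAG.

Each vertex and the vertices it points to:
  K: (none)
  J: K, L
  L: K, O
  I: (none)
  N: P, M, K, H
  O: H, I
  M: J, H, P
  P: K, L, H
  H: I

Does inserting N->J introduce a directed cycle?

No

Adding N→J creates a cycle iff J can already reach N.
Explore from J: no path reaches N. The graph stays acyclic.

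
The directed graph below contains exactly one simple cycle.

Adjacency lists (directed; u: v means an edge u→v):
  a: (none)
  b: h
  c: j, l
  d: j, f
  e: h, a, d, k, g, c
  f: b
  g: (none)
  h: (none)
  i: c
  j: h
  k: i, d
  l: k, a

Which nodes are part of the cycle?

DFS with gray/black marking from k:
k gray
  i gray
    c gray
      j gray
        h gray
        h black
      j black
      l gray
        l→k: k is gray → back edge
Back edge closes the cycle k → i → c → l → k; its vertices are {c, i, k, l}.

c, i, k, l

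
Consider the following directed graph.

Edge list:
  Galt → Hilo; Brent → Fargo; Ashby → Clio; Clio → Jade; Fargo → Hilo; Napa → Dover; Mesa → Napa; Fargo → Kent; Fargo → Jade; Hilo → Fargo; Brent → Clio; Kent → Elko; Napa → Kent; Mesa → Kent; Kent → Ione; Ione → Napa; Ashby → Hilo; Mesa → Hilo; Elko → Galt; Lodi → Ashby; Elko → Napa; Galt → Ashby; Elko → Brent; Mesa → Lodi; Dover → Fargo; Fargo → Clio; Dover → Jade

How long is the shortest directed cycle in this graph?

2

For each vertex v, BFS finds the shortest path from v back to v.
The shortest such closed walk is Hilo → Fargo → Hilo, length 2.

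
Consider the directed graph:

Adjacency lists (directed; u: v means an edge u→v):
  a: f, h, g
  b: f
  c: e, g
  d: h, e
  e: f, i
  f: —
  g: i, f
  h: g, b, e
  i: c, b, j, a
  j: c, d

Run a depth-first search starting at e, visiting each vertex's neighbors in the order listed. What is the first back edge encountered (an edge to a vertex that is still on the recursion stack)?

DFS from e (visiting each vertex's neighbors in the order listed); mark gray on enter, black on exit:
e gray
  f gray
  f black
  i gray
    c gray
      c→e: e is gray → back edge
First back edge: c → e.

c->e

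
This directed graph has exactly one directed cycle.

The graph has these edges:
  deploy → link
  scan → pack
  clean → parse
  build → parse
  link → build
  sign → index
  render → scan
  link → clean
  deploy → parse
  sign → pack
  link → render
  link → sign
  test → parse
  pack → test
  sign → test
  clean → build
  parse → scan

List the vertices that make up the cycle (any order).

pack, scan, test, parse

DFS with gray/black marking from pack:
pack gray
  test gray
    parse gray
      scan gray
        scan→pack: pack is gray → back edge
Back edge closes the cycle pack → test → parse → scan → pack; its vertices are {pack, scan, test, parse}.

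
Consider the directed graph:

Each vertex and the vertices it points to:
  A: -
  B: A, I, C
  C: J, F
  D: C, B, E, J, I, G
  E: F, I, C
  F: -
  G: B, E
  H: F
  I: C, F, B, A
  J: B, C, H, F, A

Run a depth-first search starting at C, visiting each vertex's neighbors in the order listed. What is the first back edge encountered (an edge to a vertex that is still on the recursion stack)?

I→C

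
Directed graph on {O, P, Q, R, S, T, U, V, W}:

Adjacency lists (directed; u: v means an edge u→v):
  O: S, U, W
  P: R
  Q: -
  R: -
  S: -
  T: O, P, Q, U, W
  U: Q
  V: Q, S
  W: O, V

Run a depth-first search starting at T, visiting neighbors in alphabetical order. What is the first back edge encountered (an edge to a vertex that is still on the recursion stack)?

DFS from T (visiting neighbors in alphabetical order); mark gray on enter, black on exit:
T gray
  O gray
    S gray
    S black
    U gray
      Q gray
      Q black
    U black
    W gray
      W→O: O is gray → back edge
First back edge: W → O.

W→O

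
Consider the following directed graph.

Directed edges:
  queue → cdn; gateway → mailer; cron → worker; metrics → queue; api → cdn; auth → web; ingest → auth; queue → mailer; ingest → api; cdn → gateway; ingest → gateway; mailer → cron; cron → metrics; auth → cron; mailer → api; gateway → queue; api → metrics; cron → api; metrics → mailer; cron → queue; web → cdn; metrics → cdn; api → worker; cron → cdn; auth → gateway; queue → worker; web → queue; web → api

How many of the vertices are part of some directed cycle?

7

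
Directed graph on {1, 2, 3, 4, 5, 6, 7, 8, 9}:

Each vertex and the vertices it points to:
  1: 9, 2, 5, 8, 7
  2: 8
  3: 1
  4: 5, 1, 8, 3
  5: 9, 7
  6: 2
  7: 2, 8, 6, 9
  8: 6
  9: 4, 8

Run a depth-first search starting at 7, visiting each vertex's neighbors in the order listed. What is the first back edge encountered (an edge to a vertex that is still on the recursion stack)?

DFS from 7 (visiting each vertex's neighbors in the order listed); mark gray on enter, black on exit:
7 gray
  2 gray
    8 gray
      6 gray
        6→2: 2 is gray → back edge
First back edge: 6 → 2.

6→2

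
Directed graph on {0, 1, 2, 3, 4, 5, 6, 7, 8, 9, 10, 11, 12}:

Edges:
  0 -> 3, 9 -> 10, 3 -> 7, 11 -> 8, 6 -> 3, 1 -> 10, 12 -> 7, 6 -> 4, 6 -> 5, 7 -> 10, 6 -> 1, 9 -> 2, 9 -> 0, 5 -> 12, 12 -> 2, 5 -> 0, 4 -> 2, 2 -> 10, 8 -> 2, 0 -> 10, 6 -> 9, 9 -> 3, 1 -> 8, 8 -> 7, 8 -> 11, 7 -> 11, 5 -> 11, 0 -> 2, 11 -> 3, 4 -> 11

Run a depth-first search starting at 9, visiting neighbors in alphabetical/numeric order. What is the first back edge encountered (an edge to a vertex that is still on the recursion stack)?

11->3

DFS from 9 (visiting neighbors in alphabetical/numeric order); mark gray on enter, black on exit:
9 gray
  0 gray
    2 gray
      10 gray
      10 black
    2 black
    3 gray
      7 gray
        7→10: 10 black — skip
        11 gray
          11→3: 3 is gray → back edge
First back edge: 11 → 3.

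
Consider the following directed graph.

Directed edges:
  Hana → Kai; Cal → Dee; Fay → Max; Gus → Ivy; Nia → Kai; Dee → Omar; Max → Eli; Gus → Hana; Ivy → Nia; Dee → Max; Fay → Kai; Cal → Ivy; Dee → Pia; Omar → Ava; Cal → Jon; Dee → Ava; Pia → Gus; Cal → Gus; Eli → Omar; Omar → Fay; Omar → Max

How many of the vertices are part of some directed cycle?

A vertex is on a directed cycle iff it belongs to a strongly connected component of size ≥ 2 (or has a self-loop).
The vertices on cycles are {Eli, Fay, Max, Omar} — 4 in total.

4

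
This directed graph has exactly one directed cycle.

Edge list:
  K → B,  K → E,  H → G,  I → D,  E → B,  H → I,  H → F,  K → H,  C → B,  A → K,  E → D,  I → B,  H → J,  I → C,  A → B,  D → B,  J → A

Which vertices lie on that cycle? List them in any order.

DFS with gray/black marking from K:
K gray
  B gray
  B black
  H gray
    I gray
      D gray
        D→B: B black — skip
      D black
      C gray
        C→B: B black — skip
      C black
      I→B: B black — skip
    I black
    J gray
      A gray
        A→B: B black — skip
        A→K: K is gray → back edge
Back edge closes the cycle K → H → J → A → K; its vertices are {A, H, J, K}.

A, H, J, K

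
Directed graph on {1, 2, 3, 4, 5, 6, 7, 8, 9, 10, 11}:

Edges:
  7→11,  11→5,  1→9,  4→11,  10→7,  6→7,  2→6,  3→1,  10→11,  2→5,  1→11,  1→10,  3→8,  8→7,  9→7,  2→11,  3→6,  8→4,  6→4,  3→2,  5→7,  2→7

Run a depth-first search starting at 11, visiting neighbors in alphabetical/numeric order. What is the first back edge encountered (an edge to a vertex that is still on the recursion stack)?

DFS from 11 (visiting neighbors in alphabetical/numeric order); mark gray on enter, black on exit:
11 gray
  5 gray
    7 gray
      7→11: 11 is gray → back edge
First back edge: 7 → 11.

7->11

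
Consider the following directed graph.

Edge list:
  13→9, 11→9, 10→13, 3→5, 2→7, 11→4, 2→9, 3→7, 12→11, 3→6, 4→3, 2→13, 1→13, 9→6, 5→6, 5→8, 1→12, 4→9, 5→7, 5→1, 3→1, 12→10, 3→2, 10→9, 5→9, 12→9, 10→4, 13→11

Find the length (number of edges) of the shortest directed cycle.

5

For each vertex v, BFS finds the shortest path from v back to v.
The shortest such closed walk is 3 → 2 → 13 → 11 → 4 → 3, length 5.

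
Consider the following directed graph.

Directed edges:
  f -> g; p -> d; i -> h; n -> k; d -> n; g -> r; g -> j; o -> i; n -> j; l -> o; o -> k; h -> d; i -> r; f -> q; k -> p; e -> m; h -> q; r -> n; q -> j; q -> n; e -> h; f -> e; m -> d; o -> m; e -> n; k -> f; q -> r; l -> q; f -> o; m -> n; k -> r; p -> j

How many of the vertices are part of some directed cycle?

13

A vertex is on a directed cycle iff it belongs to a strongly connected component of size ≥ 2 (or has a self-loop).
The vertices on cycles are {d, e, f, g, h, i, k, m, n, o, p, q, r} — 13 in total.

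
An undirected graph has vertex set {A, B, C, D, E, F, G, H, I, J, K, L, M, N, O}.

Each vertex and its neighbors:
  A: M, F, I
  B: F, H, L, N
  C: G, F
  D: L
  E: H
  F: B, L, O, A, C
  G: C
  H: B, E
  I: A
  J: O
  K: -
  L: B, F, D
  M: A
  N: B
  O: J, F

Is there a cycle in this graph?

DFS, tracking each vertex's parent; an edge to a visited non-parent vertex closes a cycle.
Start from H:
visit H (parent –)
  visit B (parent H)
    visit F (parent B)
      F–B: parent, skip
      visit L (parent F)
        L–B: B visited and ≠ parent → cycle
Cycle: B – F – L – B.

Yes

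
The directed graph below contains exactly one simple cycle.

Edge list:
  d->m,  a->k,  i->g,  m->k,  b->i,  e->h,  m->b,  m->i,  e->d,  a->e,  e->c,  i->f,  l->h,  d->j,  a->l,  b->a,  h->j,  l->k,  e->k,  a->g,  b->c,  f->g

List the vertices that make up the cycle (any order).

a, b, d, e, m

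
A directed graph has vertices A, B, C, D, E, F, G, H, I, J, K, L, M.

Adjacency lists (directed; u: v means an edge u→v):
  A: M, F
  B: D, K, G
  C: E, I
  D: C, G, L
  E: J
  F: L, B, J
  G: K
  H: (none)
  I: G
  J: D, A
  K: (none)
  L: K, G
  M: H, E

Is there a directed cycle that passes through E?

Yes

E is on a cycle iff E can reach itself via ≥1 edge.
E → J → D → C → E — yes.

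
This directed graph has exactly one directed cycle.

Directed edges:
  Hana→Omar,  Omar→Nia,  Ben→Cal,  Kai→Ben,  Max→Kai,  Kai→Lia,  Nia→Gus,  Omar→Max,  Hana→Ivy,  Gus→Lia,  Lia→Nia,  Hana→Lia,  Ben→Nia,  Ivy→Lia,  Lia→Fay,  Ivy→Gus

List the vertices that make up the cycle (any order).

DFS with gray/black marking from Gus:
Gus gray
  Lia gray
    Fay gray
    Fay black
    Nia gray
      Nia→Gus: Gus is gray → back edge
Back edge closes the cycle Gus → Lia → Nia → Gus; its vertices are {Gus, Lia, Nia}.

Gus, Lia, Nia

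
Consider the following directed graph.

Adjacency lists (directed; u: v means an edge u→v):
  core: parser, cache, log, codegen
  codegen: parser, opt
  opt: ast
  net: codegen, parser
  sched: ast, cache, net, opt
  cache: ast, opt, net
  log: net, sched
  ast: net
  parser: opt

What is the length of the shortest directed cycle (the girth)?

For each vertex v, BFS finds the shortest path from v back to v.
The shortest such closed walk is ast → net → codegen → opt → ast, length 4.

4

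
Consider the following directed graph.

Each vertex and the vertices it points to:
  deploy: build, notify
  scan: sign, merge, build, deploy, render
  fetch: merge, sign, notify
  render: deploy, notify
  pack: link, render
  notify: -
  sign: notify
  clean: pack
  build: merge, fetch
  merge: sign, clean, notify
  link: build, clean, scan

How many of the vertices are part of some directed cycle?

A vertex is on a directed cycle iff it belongs to a strongly connected component of size ≥ 2 (or has a self-loop).
The vertices on cycles are {link, pack, scan, build, clean, fetch, merge, deploy, render} — 9 in total.

9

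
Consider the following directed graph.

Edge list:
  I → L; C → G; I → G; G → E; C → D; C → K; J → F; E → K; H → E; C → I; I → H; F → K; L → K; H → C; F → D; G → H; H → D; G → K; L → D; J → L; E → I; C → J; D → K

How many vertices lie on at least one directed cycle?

5

A vertex is on a directed cycle iff it belongs to a strongly connected component of size ≥ 2 (or has a self-loop).
The vertices on cycles are {C, E, G, H, I} — 5 in total.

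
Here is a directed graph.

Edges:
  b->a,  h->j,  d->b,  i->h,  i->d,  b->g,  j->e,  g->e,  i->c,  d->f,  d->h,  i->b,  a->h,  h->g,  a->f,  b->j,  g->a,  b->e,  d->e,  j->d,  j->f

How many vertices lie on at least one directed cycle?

A vertex is on a directed cycle iff it belongs to a strongly connected component of size ≥ 2 (or has a self-loop).
The vertices on cycles are {a, b, d, g, h, j} — 6 in total.

6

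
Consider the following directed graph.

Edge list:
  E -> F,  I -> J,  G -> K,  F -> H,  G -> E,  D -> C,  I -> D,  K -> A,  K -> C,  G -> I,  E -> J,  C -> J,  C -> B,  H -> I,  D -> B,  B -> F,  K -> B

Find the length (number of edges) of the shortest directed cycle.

5

For each vertex v, BFS finds the shortest path from v back to v.
The shortest such closed walk is I → D → B → F → H → I, length 5.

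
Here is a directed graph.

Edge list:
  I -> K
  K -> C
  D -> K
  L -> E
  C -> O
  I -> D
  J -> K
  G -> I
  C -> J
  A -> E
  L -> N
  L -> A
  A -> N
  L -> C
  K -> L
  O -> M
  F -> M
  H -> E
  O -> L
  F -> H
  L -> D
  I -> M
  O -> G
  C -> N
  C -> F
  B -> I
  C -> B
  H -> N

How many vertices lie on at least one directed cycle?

9

A vertex is on a directed cycle iff it belongs to a strongly connected component of size ≥ 2 (or has a self-loop).
The vertices on cycles are {B, C, D, G, I, J, K, L, O} — 9 in total.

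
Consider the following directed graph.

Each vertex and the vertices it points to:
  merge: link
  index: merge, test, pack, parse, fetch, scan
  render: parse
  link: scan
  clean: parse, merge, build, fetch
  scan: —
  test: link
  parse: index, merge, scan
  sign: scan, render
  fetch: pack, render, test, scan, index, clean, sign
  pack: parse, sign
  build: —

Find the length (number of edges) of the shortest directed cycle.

For each vertex v, BFS finds the shortest path from v back to v.
The shortest such closed walk is clean → fetch → clean, length 2.

2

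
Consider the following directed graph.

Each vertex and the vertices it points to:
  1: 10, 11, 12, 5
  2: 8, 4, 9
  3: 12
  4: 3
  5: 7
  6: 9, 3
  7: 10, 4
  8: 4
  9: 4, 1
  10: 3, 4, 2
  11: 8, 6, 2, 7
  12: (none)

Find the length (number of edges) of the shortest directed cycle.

For each vertex v, BFS finds the shortest path from v back to v.
The shortest such closed walk is 1 → 11 → 2 → 9 → 1, length 4.

4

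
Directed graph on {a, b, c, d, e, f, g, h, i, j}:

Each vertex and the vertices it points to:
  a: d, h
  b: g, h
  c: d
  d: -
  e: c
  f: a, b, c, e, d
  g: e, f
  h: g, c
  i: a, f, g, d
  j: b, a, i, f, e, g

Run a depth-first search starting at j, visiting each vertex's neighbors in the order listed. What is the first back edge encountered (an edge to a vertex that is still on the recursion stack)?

DFS from j (visiting each vertex's neighbors in the order listed); mark gray on enter, black on exit:
j gray
  b gray
    g gray
      e gray
        c gray
          d gray
          d black
        c black
      e black
      f gray
        a gray
          a→d: d black — skip
          h gray
            h→g: g is gray → back edge
First back edge: h → g.

h→g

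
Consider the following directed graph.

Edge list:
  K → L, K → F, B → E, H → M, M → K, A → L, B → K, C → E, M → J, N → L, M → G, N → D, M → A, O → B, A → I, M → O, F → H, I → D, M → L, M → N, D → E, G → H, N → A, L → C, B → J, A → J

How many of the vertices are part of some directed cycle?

7

A vertex is on a directed cycle iff it belongs to a strongly connected component of size ≥ 2 (or has a self-loop).
The vertices on cycles are {B, F, G, H, K, M, O} — 7 in total.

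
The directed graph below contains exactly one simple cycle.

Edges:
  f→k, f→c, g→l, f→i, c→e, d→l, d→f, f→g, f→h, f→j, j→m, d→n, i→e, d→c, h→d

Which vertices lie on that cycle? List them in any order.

d, f, h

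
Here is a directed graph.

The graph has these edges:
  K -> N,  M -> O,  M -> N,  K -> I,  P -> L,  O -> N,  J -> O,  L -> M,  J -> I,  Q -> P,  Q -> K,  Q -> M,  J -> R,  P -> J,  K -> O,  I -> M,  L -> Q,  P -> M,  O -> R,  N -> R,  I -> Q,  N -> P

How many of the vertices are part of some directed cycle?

9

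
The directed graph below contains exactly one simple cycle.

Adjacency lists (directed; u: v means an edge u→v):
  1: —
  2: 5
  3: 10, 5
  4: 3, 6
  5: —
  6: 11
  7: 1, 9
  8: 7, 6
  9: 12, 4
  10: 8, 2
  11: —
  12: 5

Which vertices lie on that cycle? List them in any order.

DFS with gray/black marking from 10:
10 gray
  8 gray
    7 gray
      1 gray
      1 black
      9 gray
        12 gray
          5 gray
          5 black
        12 black
        4 gray
          3 gray
            3→10: 10 is gray → back edge
Back edge closes the cycle 10 → 8 → 7 → 9 → 4 → 3 → 10; its vertices are {3, 4, 7, 8, 9, 10}.

3, 4, 7, 8, 9, 10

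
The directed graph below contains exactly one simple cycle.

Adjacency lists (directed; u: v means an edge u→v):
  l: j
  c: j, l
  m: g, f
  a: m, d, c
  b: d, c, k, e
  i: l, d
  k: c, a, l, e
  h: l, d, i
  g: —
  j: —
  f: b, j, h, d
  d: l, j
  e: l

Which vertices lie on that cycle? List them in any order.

a, b, f, k, m

DFS with gray/black marking from m:
m gray
  g gray
  g black
  f gray
    b gray
      d gray
        l gray
          j gray
          j black
        l black
        d→j: j black — skip
      d black
      c gray
        c→j: j black — skip
        c→l: l black — skip
      c black
      k gray
        k→c: c black — skip
        a gray
          a→m: m is gray → back edge
Back edge closes the cycle m → f → b → k → a → m; its vertices are {a, b, f, k, m}.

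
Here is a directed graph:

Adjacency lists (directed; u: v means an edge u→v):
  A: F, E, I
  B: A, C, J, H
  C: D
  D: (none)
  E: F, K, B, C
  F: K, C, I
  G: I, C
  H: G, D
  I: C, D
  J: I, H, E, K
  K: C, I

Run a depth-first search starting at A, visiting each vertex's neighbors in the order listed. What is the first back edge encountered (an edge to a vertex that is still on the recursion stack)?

B->A

DFS from A (visiting each vertex's neighbors in the order listed); mark gray on enter, black on exit:
A gray
  F gray
    K gray
      C gray
        D gray
        D black
      C black
      I gray
        I→C: C black — skip
        I→D: D black — skip
      I black
    K black
    F→C: C black — skip
    F→I: I black — skip
  F black
  E gray
    E→F: F black — skip
    E→K: K black — skip
    B gray
      B→A: A is gray → back edge
First back edge: B → A.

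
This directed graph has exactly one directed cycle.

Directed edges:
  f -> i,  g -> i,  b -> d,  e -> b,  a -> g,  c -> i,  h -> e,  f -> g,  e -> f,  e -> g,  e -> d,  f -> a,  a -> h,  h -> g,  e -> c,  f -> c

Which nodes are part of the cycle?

a, e, f, h

DFS with gray/black marking from e:
e gray
  g gray
    i gray
    i black
  g black
  c gray
    c→i: i black — skip
  c black
  b gray
    d gray
    d black
  b black
  e→d: d black — skip
  f gray
    f→i: i black — skip
    a gray
      a→g: g black — skip
      h gray
        h→e: e is gray → back edge
Back edge closes the cycle e → f → a → h → e; its vertices are {a, e, f, h}.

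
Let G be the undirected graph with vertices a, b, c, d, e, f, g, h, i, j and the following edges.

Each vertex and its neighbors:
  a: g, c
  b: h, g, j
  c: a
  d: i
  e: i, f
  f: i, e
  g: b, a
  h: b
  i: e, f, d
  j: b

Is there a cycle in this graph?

Yes

DFS, tracking each vertex's parent; an edge to a visited non-parent vertex closes a cycle.
Start from g:
visit g (parent –)
  visit b (parent g)
    visit h (parent b)
      h–b: parent, skip
    b–g: parent, skip
    visit j (parent b)
      j–b: parent, skip
  visit a (parent g)
    a–g: parent, skip
    visit c (parent a)
      c–a: parent, skip
visit d (parent –)
  visit i (parent d)
    visit e (parent i)
      e–i: parent, skip
      visit f (parent e)
        f–i: i visited and ≠ parent → cycle
Cycle: i – e – f – i.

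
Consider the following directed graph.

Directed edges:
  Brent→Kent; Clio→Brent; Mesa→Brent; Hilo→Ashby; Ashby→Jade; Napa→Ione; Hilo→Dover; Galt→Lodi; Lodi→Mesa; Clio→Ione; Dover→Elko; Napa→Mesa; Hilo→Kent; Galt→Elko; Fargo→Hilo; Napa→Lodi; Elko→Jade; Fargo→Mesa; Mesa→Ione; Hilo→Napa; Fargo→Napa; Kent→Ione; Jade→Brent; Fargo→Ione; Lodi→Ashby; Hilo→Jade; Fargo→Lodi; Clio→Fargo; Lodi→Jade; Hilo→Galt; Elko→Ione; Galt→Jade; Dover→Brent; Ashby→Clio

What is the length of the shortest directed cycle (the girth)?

For each vertex v, BFS finds the shortest path from v back to v.
The shortest such closed walk is Fargo → Lodi → Ashby → Clio → Fargo, length 4.

4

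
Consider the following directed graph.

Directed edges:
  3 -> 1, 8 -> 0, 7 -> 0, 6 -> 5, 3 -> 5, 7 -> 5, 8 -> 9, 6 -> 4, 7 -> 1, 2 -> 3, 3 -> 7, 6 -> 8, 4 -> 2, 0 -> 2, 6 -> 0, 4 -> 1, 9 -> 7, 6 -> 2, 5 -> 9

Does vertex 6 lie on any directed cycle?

No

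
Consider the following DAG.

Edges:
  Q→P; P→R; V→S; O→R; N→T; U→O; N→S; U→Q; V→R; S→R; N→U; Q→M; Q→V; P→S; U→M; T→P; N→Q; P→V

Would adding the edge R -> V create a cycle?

Adding R→V creates a cycle iff V can already reach R.
Path from V: V → R.
So V → … → R → V is a cycle.

Yes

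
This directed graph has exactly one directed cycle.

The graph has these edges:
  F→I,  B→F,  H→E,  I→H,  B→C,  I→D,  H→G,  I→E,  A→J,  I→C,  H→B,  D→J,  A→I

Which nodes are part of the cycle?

DFS with gray/black marking from I:
I gray
  D gray
    J gray
    J black
  D black
  E gray
  E black
  H gray
    H→E: E black — skip
    G gray
    G black
    B gray
      C gray
      C black
      F gray
        F→I: I is gray → back edge
Back edge closes the cycle I → H → B → F → I; its vertices are {B, F, H, I}.

B, F, H, I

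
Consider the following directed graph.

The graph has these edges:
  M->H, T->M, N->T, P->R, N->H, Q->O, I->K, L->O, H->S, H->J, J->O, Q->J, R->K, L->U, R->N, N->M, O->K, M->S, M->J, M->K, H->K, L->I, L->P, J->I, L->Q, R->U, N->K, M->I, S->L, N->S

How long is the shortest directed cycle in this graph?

For each vertex v, BFS finds the shortest path from v back to v.
The shortest such closed walk is N → S → L → P → R → N, length 5.

5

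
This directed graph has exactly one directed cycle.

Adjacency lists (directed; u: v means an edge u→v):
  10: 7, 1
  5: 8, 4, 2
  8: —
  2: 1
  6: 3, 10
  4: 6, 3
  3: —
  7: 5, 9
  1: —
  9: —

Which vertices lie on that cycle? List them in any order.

DFS with gray/black marking from 7:
7 gray
  5 gray
    8 gray
    8 black
    4 gray
      6 gray
        3 gray
        3 black
        10 gray
          10→7: 7 is gray → back edge
Back edge closes the cycle 7 → 5 → 4 → 6 → 10 → 7; its vertices are {4, 5, 6, 7, 10}.

4, 5, 6, 7, 10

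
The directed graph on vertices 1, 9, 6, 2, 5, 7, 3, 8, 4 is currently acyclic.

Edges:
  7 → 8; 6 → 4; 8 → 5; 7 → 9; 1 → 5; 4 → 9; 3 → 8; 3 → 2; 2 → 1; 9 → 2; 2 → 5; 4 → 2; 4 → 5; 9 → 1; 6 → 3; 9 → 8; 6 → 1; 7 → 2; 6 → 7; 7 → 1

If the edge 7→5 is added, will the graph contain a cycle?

Adding 7→5 creates a cycle iff 5 can already reach 7.
Explore from 5: no path reaches 7. The graph stays acyclic.

No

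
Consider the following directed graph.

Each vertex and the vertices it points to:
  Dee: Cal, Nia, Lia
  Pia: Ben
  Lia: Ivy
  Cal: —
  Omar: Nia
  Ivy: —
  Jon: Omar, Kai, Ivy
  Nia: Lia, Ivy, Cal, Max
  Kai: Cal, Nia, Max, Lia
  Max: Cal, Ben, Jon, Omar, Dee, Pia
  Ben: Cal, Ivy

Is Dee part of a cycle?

Yes

Dee is on a cycle iff Dee can reach itself via ≥1 edge.
Dee → Nia → Max → Dee — yes.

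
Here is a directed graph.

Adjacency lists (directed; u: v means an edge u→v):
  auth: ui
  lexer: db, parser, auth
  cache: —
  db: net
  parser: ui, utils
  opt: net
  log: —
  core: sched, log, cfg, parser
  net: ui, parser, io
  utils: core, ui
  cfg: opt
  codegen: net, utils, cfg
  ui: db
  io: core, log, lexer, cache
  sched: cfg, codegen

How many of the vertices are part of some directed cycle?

13

A vertex is on a directed cycle iff it belongs to a strongly connected component of size ≥ 2 (or has a self-loop).
The vertices on cycles are {db, io, ui, cfg, net, opt, auth, core, lexer, sched, utils, parser, codegen} — 13 in total.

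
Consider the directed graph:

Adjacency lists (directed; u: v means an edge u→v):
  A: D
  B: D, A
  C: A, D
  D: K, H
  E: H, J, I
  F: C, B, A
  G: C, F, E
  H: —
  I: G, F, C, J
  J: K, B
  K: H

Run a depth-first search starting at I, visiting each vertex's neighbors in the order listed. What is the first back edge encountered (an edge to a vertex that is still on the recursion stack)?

E->I

DFS from I (visiting each vertex's neighbors in the order listed); mark gray on enter, black on exit:
I gray
  G gray
    C gray
      A gray
        D gray
          K gray
            H gray
            H black
          K black
          D→H: H black — skip
        D black
      A black
      C→D: D black — skip
    C black
    F gray
      F→C: C black — skip
      B gray
        B→D: D black — skip
        B→A: A black — skip
      B black
      F→A: A black — skip
    F black
    E gray
      E→H: H black — skip
      J gray
        J→K: K black — skip
        J→B: B black — skip
      J black
      E→I: I is gray → back edge
First back edge: E → I.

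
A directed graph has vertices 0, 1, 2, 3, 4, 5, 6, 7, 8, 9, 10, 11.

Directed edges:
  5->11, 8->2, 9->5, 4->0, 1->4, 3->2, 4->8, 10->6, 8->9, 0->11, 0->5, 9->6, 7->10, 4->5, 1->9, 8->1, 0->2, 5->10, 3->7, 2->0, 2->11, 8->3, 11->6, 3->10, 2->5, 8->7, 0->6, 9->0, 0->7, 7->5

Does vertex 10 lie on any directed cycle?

No

10 lies on a cycle iff there is a path from 10 back to itself.
Exploring from 10, it never reaches itself; equivalently, its strongly connected component is a singleton.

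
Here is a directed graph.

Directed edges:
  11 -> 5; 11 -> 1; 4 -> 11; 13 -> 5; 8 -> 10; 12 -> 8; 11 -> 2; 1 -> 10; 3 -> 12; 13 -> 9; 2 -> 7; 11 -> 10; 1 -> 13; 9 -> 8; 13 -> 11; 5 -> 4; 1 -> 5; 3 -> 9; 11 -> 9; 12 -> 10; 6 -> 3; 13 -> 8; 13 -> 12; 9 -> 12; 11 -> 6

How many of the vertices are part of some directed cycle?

A vertex is on a directed cycle iff it belongs to a strongly connected component of size ≥ 2 (or has a self-loop).
The vertices on cycles are {1, 4, 5, 11, 13} — 5 in total.

5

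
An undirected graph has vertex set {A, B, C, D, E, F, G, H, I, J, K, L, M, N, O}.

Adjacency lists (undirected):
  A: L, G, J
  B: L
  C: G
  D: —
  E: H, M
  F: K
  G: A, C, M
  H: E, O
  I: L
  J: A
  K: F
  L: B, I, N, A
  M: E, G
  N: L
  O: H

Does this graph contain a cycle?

No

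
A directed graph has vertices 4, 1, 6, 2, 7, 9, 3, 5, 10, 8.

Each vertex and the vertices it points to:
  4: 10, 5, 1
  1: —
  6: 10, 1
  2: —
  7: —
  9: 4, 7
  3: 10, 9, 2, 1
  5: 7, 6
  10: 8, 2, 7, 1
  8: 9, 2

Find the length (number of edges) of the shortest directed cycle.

For each vertex v, BFS finds the shortest path from v back to v.
The shortest such closed walk is 9 → 4 → 10 → 8 → 9, length 4.

4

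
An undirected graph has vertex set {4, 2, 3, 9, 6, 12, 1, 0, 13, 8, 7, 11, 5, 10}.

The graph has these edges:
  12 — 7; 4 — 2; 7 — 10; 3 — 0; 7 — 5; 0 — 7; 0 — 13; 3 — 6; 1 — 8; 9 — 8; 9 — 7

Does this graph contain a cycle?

DFS, tracking each vertex's parent; an edge to a visited non-parent vertex closes a cycle.
Start from 0:
visit 0 (parent –)
  visit 3 (parent 0)
    visit 6 (parent 3)
      6–3: parent, skip
    3–0: parent, skip
  visit 13 (parent 0)
    13–0: parent, skip
  visit 7 (parent 0)
    7–0: parent, skip
    visit 10 (parent 7)
      10–7: parent, skip
    visit 9 (parent 7)
      9–7: parent, skip
      visit 8 (parent 9)
        8–9: parent, skip
        visit 1 (parent 8)
          1–8: parent, skip
    visit 12 (parent 7)
      12–7: parent, skip
    visit 5 (parent 7)
      5–7: parent, skip
visit 4 (parent –)
  visit 2 (parent 4)
    2–4: parent, skip
visit 11 (parent –)
No non-parent visited neighbor found — the graph is a forest.

No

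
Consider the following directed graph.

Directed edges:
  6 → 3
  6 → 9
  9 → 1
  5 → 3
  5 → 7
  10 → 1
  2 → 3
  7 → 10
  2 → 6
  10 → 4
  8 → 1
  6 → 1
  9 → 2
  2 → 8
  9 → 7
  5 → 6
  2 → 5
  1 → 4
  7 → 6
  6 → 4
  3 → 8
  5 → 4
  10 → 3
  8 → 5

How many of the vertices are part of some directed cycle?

8

A vertex is on a directed cycle iff it belongs to a strongly connected component of size ≥ 2 (or has a self-loop).
The vertices on cycles are {2, 3, 5, 6, 7, 8, 9, 10} — 8 in total.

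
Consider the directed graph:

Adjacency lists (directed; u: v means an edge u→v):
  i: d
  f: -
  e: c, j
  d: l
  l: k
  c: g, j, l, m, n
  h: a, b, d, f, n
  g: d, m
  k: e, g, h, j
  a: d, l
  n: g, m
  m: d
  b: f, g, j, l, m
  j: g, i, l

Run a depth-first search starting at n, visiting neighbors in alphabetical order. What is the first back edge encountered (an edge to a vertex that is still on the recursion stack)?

c→g

DFS from n (visiting neighbors in alphabetical order); mark gray on enter, black on exit:
n gray
  g gray
    d gray
      l gray
        k gray
          e gray
            c gray
              c→g: g is gray → back edge
First back edge: c → g.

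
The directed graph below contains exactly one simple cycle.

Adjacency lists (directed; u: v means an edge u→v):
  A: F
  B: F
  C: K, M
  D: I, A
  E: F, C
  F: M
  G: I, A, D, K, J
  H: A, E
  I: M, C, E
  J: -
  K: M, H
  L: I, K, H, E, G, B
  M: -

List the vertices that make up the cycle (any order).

DFS with gray/black marking from K:
K gray
  M gray
  M black
  H gray
    A gray
      F gray
        F→M: M black — skip
      F black
    A black
    E gray
      E→F: F black — skip
      C gray
        C→K: K is gray → back edge
Back edge closes the cycle K → H → E → C → K; its vertices are {C, E, H, K}.

C, E, H, K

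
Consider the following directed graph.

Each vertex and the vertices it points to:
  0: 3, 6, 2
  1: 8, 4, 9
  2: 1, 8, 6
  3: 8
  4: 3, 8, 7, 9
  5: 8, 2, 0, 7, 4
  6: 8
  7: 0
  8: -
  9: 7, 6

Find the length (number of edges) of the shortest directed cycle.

5

For each vertex v, BFS finds the shortest path from v back to v.
The shortest such closed walk is 4 → 7 → 0 → 2 → 1 → 4, length 5.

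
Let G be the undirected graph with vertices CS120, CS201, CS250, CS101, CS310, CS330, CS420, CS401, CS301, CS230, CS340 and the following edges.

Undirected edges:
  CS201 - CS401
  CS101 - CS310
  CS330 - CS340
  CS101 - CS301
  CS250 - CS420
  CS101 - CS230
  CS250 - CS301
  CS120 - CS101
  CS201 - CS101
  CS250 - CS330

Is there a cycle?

No

DFS, tracking each vertex's parent; an edge to a visited non-parent vertex closes a cycle.
Start from CS201:
visit CS201 (parent –)
  visit CS101 (parent CS201)
    visit CS120 (parent CS101)
      CS120–CS101: parent, skip
    visit CS301 (parent CS101)
      CS301–CS101: parent, skip
      visit CS250 (parent CS301)
        visit CS420 (parent CS250)
          CS420–CS250: parent, skip
        CS250–CS301: parent, skip
        visit CS330 (parent CS250)
          visit CS340 (parent CS330)
            CS340–CS330: parent, skip
          CS330–CS250: parent, skip
    visit CS230 (parent CS101)
      CS230–CS101: parent, skip
    CS101–CS201: parent, skip
    visit CS310 (parent CS101)
      CS310–CS101: parent, skip
  visit CS401 (parent CS201)
    CS401–CS201: parent, skip
No non-parent visited neighbor found — the graph is a forest.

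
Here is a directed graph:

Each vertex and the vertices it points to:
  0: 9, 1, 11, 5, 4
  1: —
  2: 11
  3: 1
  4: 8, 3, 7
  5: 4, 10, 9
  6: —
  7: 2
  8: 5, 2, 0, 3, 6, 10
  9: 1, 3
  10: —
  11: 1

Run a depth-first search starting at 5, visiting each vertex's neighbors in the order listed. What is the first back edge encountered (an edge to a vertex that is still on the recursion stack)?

DFS from 5 (visiting each vertex's neighbors in the order listed); mark gray on enter, black on exit:
5 gray
  4 gray
    8 gray
      8→5: 5 is gray → back edge
First back edge: 8 → 5.

8→5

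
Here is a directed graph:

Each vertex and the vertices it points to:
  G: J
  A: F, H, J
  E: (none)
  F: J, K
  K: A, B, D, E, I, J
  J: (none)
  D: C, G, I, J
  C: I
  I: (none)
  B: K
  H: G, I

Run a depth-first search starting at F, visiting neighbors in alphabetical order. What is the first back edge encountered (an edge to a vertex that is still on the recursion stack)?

DFS from F (visiting neighbors in alphabetical order); mark gray on enter, black on exit:
F gray
  J gray
  J black
  K gray
    A gray
      A→F: F is gray → back edge
First back edge: A → F.

A→F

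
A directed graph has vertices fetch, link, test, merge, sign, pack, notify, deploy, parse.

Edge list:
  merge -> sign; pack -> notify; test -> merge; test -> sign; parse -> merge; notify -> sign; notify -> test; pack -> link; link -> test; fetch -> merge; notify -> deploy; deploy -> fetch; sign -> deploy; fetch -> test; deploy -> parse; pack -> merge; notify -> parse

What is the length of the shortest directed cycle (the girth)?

For each vertex v, BFS finds the shortest path from v back to v.
The shortest such closed walk is deploy → parse → merge → sign → deploy, length 4.

4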